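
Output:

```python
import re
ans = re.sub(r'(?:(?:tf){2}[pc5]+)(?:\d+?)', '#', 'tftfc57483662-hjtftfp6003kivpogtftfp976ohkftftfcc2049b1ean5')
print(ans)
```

#483662-hj#003kivpog#76ohkf#049b1ean5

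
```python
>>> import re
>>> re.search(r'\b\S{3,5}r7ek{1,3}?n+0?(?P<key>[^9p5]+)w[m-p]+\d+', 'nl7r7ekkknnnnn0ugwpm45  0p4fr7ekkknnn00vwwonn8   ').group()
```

'nl7r7ekkknnnnn0ugwpm45'

Pattern: a word boundary (`\b`, zero-width); then 3 to 5 of a non-whitespace character, then the literal 'r7e', then 1 to 3 of the literal 'k' (lazy); then one or more of the literal 'n', then optionally a literal '0'; then one or more of any character except [9p5] (captured as 'key'); then a literal 'w', then one or more of a character in [m-p]; then one or more of a digit.
`search` walks the string left to right and returns the first match it finds.
The match spans [0:22] → 'nl7r7ekkknnnnn0ugwpm45'.
Captured: group 1 = 'ug'.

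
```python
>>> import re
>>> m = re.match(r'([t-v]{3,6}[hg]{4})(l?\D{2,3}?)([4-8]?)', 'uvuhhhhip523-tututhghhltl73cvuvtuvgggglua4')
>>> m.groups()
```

The pattern matches 3 to 6 of a character in [t-v], then exactly 4 of one of [hg] (captured); then optionally a literal 'l', then 2 to 3 of a non-digit (lazy) (captured); then optionally a character in [4-8] (captured).
`match` is anchored at position 0; if the pattern doesn't fit there, it returns None.
The match spans [0:10] → 'uvuhhhhip5'.
Captured: group 1 = 'uvuhhhh', group 2 = 'ip', group 3 = '5'.

('uvuhhhh', 'ip', '5')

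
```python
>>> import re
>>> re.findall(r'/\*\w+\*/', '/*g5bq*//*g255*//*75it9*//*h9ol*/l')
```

Walking the string: at [0:8] → '/*g5bq*/'; at [8:16] → '/*g255*/'; at [16:25] → '/*75it9*/'; at [25:33] → '/*h9ol*/'.
With no groups in the pattern, `findall` gives back each whole match — 4 here.

['/*g5bq*/', '/*g255*/', '/*75it9*/', '/*h9ol*/']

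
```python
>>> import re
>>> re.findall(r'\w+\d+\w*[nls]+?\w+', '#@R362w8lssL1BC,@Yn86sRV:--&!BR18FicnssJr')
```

This matches one or more of a word character, then one or more of a digit, then zero or more of a word character; then one or more of one of [nls] (lazy), then one or more of a word character.
With no groups in the pattern, `findall` gives back each whole match — 3 here.

['R362w8lssL1BC', 'Yn86sRV', 'BR18FicnssJr']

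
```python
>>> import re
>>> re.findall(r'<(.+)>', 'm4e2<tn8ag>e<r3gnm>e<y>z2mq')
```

Matches: at [4:23] match '<tn8ag>e<r3gnm>e<y>', group 1 = 'tn8ag>e<r3gnm>e<y'.
`findall` collects group 1 from the one match (1 total).

['tn8ag>e<r3gnm>e<y']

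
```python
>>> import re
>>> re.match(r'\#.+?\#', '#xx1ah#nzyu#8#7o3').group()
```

`re.match` won't scan ahead — the pattern has to work from the very first character.
The match spans [0:7] → '#xx1ah#'.

'#xx1ah#'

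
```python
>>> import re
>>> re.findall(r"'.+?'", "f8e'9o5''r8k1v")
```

Matches: at [3:8] → "'9o5'".
`findall` yields the raw match text (1 of them) because the pattern has no groups.

["'9o5'"]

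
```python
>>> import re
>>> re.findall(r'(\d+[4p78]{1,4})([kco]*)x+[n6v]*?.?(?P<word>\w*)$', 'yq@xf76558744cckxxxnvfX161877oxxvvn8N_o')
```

With the lazy modifier that quantifier settles for the fewest repetitions that let the rest of the pattern succeed (the atoms after it are unaffected and can still be greedy).
`findall` packs the 3 group values into a tuple for every match.

[('76558744', 'cck', 'vfX161877oxxvvn8N_o')]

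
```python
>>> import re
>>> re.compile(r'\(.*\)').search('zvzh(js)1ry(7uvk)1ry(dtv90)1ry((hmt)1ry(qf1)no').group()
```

`re.search` tries every starting position until one works.
The match spans [4:44] → '(js)1ry(7uvk)1ry(dtv90)1ry((hmt)1ry(qf1)'.

'(js)1ry(7uvk)1ry(dtv90)1ry((hmt)1ry(qf1)'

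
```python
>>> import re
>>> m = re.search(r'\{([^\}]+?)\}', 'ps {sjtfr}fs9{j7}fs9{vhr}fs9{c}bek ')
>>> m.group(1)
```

The match spans [3:10] → '{sjtfr}'.
Captured: group 1 = 'sjtfr'.

'sjtfr'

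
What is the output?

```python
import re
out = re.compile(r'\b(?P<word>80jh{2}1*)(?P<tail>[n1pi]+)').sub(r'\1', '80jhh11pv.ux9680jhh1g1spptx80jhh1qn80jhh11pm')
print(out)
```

80jhh11v.ux9680jhh1g1spptx80jhh1qn80jhh11pm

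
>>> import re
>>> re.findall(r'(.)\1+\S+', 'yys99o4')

['y']

A backreference is literal: `\1` must see the identical characters the first group matched.
`findall` collects group 1 from the one match (1 total).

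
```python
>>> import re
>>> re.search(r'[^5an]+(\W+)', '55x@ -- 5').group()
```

'x@ -- '

Pattern: one or more of any character except [5an]; then one or more of a non-word character (captured).
`search` walks the string left to right and returns the first match it finds.
The match spans [2:8] → 'x@ -- '.
Captured: group 1 = ' '.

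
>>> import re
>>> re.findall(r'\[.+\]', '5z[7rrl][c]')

Since nothing is captured, `findall` lists the 1 matched substring directly.

['[7rrl][c]']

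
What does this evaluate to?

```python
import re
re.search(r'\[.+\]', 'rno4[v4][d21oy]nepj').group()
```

`search` walks the string left to right and returns the first match it finds.
The match spans [4:15] → '[v4][d21oy]'.

'[v4][d21oy]'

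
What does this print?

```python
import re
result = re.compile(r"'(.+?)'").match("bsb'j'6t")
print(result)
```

`re.match` won't scan ahead — the pattern has to work from the very first character.
Here position 0 doesn't satisfy it, so the call returns None.

None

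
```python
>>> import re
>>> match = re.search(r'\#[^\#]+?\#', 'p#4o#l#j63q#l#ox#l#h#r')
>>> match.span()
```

(1, 5)

Unlike `match`, `search` isn't anchored — it looks for the pattern anywhere in the string.
The match spans [1:5] → '#4o#'.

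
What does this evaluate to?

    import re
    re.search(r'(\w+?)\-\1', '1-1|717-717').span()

After group 1 captures some text, `\1` only succeeds where that same text appears again.
Unlike `match`, `search` isn't anchored — it looks for the pattern anywhere in the string.
The match spans [0:3] → '1-1'.
Captured: group 1 = '1'.

(0, 3)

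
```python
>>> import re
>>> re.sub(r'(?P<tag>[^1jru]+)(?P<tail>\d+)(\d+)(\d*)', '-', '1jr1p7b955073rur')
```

'1jr1-rur'

Pattern: one or more of any character except [1jru] (captured as 'tag'); then one or more of a digit (captured as 'tail'); then one or more of a digit (captured); then zero or more of a digit (captured).
Matches: at [4:13] → 'p7b955073'.
Each match is replaced by '-'.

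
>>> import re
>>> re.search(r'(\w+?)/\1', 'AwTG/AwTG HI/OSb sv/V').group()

A backreference is literal: `\1` must see the identical characters the first group matched.
The match spans [0:9] → 'AwTG/AwTG'.

'AwTG/AwTG'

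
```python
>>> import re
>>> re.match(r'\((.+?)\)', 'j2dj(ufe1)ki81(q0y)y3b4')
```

With `match`, the pattern is implicitly anchored at the beginning.
Here the string doesn't start with a match, so the call returns None.

None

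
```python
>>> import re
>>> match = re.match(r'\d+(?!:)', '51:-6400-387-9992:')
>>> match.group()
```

`re.match` only tries the pattern at the start of the string.
The match spans [0:1] → '5'.

'5'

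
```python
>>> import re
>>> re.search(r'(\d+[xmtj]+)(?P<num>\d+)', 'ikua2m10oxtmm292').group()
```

'2m10'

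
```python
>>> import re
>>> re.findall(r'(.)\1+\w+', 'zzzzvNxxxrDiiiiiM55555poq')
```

['z']

A backreference is literal: `\1` must see the identical characters the first group matched.
Scanning left to right: at [0:25] match 'zzzzvNxxxrDiiiiiM55555poq', group 1 = 'z'.
Because there's exactly one group, `findall` drops the full match and keeps group 1 from the one hit.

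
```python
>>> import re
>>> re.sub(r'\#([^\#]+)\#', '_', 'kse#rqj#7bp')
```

'kse_7bp'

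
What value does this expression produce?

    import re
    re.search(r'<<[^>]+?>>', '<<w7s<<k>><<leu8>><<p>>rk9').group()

`re.search` scans for the first position where the pattern succeeds.
The match spans [0:10] → '<<w7s<<k>>'.

'<<w7s<<k>>'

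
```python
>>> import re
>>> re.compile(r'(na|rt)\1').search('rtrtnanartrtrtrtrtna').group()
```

'rtrt'

`\1` has to match the exact text group 1 already captured.
The match spans [0:4] → 'rtrt'.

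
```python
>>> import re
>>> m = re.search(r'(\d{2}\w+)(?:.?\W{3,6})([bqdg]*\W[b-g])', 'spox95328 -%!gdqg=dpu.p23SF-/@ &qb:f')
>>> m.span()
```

Pattern: exactly 2 of a digit, then one or more of a word character (captured); then optionally any character, then 3 to 6 of a non-word character (non-capturing group); then zero or more of one of [bqdg], then a non-word character, then a character in [b-g] (captured).
The match spans [4:19] → '95328 -%!gdqg=d'.

(4, 19)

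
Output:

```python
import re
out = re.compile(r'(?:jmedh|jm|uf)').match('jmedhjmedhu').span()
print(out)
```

`re.match` only tries the pattern at the start of the string.
The match spans [0:5] → 'jmedh'.

(0, 5)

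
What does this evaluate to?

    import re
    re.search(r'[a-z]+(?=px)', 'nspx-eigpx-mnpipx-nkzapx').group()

'ns'

The positive lookaround only admits positions where the adjacent text matches; those characters stay outside the span.
The match spans [0:2] → 'ns'.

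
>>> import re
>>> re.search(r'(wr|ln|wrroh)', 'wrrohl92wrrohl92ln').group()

Alternation isn't longest-match — the leftmost alternative that fits at this position is chosen.
`re.search` tries every starting position until one works.
The match spans [0:2] → 'wr'.
Captured: group 1 = 'wr'.

'wr'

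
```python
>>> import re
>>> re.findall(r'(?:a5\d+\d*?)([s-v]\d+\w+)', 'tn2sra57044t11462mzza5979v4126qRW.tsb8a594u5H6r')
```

['t11462mzza5979v4126qRW', 'u5H6r']

This matches the literal 'a5', then one or more of a digit, then zero or more of a digit (lazy) (non-capturing group); then a character in [s-v], then one or more of a digit, then one or more of a word character (captured).
Because there's exactly one group, `findall` drops the full match and keeps group 1 from each hit.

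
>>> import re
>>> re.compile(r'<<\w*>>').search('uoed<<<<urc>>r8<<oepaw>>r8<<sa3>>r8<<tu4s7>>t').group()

'<<urc>>'

Unlike `match`, `search` isn't anchored — it looks for the pattern anywhere in the string.
The match spans [6:13] → '<<urc>>'.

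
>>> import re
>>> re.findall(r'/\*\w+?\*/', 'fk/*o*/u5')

['/*o*/']

Matches: at [2:7] → '/*o*/'.
With no groups in the pattern, `findall` gives back each whole match — 1 here.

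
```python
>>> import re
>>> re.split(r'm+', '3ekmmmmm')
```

Pattern: one or more of a literal 'm'.
Matches to split on: at [3:8] → 'mmmmm'.
Splitting on the pattern gives 2 pieces.

['3ek', '']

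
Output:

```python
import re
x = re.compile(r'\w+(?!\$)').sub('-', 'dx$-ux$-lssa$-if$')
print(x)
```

Because the assertion is negative and zero-width, positions next to the forbidden text are skipped.
Matches: at [0:1] → 'd'; at [4:5] → 'u'; at [8:11] → 'lss'; at [14:15] → 'i'.
Every occurrence is swapped for '-'.

-x$--x$--a$--f$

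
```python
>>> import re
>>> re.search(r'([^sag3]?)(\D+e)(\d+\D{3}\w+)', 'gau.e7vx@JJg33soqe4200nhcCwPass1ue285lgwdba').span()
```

(0, 43)

Pattern: optionally any character except [sag3] (captured); then one or more of a non-digit, then a literal 'e' (captured); then one or more of a digit, then exactly 3 of a non-digit, then one or more of a word character (captured).
`search` walks the string left to right and returns the first match it finds.
The match spans [0:43] → 'gau.e7vx@JJg33soqe4200nhcCwPass1ue285lgwdba'.
Captured: group 1 = '', group 2 = 'gau.e', group 3 = '7vx@JJg33soqe4200nhcCwPass1ue285lgwdba'.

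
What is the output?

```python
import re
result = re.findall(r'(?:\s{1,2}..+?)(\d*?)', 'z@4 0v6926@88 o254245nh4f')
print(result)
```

['', '']

A non-greedy quantifier consumes as few characters as it can — just enough that the remainder of the pattern still matches from where it stops; whatever follows it matches normally.
Because there's exactly one group, `findall` drops the full match and keeps group 1 from each hit.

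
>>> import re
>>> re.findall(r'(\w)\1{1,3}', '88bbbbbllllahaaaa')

`\1` has to match the exact text group 1 already captured.
Because there's exactly one group, `findall` drops the full match and keeps group 1 from each hit.

['8', 'b', 'l', 'a']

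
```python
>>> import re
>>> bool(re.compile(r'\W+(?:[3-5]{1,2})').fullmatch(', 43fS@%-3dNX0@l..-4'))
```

`re.fullmatch` requires the pattern to consume the entire string.
Here the string isn't matched end-to-end, so the call returns None, and `bool(None)` is False.

False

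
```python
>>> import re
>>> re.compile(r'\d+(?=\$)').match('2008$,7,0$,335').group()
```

'2008'

`re.match` won't scan ahead — the pattern has to work from the very first character.
The match spans [0:4] → '2008'.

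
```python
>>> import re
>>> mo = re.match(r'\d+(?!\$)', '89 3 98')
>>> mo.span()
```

(0, 2)

`match` is anchored at position 0; if the pattern doesn't fit there, it returns None.
The match spans [0:2] → '89'.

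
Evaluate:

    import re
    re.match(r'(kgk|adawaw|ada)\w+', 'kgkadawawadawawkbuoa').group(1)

'kgk'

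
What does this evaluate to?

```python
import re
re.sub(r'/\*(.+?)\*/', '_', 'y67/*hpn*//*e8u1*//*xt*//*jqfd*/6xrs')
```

'y67____6xrs'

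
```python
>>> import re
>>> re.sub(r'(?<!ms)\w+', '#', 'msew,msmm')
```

'#,#'

The negative lookaround is zero-width — it rules out positions where the adjacent text would match, without consuming anything.
Matches: at [0:4] → 'msew'; at [5:9] → 'msmm'.
`sub` substitutes '#' at each match site.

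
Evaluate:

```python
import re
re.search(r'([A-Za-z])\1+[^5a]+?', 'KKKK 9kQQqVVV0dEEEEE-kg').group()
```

'KKKK '

`\1` is not a pattern — it's the concrete string captured by group 1, re-applied verbatim.
The match spans [0:5] → 'KKKK '.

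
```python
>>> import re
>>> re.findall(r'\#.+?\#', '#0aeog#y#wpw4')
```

['#0aeog#']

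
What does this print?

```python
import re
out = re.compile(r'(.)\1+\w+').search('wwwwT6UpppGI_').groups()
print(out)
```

('w',)

After group 1 captures some text, `\1` only succeeds where that same text appears again.
`search` walks the string left to right and returns the first match it finds.
The match spans [0:13] → 'wwwwT6UpppGI_'.
Captured: group 1 = 'w'.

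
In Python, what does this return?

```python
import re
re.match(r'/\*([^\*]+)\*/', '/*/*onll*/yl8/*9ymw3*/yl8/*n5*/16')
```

None

`match` is anchored at position 0; if the pattern doesn't fit there, it returns None.
Here position 0 doesn't satisfy it, so the call returns None.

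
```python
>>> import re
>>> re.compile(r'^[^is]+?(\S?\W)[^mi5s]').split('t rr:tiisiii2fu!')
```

With a capturing group present, the delimiter's captured portion is kept in the result list.

['', ' ', 'r:tiisiii2fu!']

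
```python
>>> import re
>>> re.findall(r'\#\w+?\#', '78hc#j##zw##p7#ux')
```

['#j#', '#zw#', '#p7#']

Scanning left to right: at [4:7] → '#j#'; at [7:11] → '#zw#'; at [11:15] → '#p7#'.
`findall` yields the raw match text (3 of them) because the pattern has no groups.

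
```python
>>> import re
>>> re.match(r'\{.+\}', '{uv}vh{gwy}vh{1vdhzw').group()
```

`re.match` only tries the pattern at the start of the string.
The match spans [0:11] → '{uv}vh{gwy}'.

'{uv}vh{gwy}'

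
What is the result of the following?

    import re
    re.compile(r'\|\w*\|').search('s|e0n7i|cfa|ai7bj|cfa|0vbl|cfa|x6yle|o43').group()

`re.search` scans for the first position where the pattern succeeds.
The match spans [1:8] → '|e0n7i|'.

'|e0n7i|'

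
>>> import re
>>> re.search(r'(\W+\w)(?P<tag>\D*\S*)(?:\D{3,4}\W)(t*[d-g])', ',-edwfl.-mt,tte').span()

(0, 15)

Pattern: one or more of a non-word character, then a word character (captured); then zero or more of a non-digit, then zero or more of a non-whitespace character (captured as 'tag'); then 3 to 4 of a non-digit, then a non-word character (non-capturing group); then zero or more of a literal 't', then a character in [d-g] (captured).
`re.search` scans for the first position where the pattern succeeds.
The match spans [0:15] → ',-edwfl.-mt,tte'.
Captured: group 1 = ',-e', group 2 = 'dwfl.', group 3 = 'tte'.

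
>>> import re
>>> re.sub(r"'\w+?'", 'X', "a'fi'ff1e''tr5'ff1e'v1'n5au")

Matches: at [1:5] → "'fi'"; at [10:15] → "'tr5'"; at [19:23] → "'v1'".
Every occurrence is swapped for 'X'.

"aXff1e'Xff1eXn5au"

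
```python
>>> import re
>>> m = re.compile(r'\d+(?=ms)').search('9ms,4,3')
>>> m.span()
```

The positive lookaround only admits positions where the adjacent text matches; those characters stay outside the span.
Unlike `match`, `search` isn't anchored — it looks for the pattern anywhere in the string.
The match spans [0:1] → '9'.

(0, 1)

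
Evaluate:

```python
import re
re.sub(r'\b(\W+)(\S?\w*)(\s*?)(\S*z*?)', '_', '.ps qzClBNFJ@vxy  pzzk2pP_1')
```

This matches a word boundary (`\b`, zero-width); then one or more of a non-word character (captured); then optionally a non-whitespace character, then zero or more of a word character (captured); then zero or more of whitespace (lazy) (captured); then zero or more of a non-whitespace character, then zero or more of the literal 'z' (lazy) (captured).
Matches: at [3:16] → ' qzClBNFJ@vxy'; at [16:27] → '  pzzk2pP_1'.
Every occurrence is swapped for '_'.

'.ps__'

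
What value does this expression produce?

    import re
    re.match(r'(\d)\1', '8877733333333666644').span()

(0, 2)

With `match`, the pattern is implicitly anchored at the beginning.
The match spans [0:2] → '88'.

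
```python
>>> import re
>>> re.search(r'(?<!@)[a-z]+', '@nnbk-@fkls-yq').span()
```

(2, 5)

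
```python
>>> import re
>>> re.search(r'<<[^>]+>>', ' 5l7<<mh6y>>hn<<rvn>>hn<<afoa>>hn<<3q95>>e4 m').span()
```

(4, 12)

The match spans [4:12] → '<<mh6y>>'.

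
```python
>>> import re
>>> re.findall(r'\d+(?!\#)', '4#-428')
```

The negative lookahead/lookbehind blocks any match where the forbidden context is present.
Walking the string: at [3:6] → '428'.
Since nothing is captured, `findall` lists the 1 matched substring directly.

['428']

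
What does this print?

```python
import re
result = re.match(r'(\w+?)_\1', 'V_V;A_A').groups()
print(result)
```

`\1` is not a pattern — it's the concrete string captured by group 1, re-applied verbatim.
With `match`, the pattern is implicitly anchored at the beginning.
The match spans [0:3] → 'V_V'.
Captured: group 1 = 'V'.

('V',)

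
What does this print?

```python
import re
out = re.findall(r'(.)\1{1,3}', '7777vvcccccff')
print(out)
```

The backreference `\1` re-matches whatever the first group consumed, character for character.
Because there's exactly one group, `findall` drops the full match and keeps group 1 from each hit.

['7', 'v', 'c', 'f']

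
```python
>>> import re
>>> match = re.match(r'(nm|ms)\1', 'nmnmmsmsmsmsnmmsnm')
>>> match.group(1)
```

'nm'

`\1` is not a pattern — it's the concrete string captured by group 1, re-applied verbatim.
`re.match` won't scan ahead — the pattern has to work from the very first character.
The match spans [0:4] → 'nmnm'.
Captured: group 1 = 'nm'.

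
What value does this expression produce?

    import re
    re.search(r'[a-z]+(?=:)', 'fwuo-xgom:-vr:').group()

'xgom'

Lookahead/lookbehind check context without consuming it, so the matched span excludes the asserted characters.
`search` walks the string left to right and returns the first match it finds.
The match spans [5:9] → 'xgom'.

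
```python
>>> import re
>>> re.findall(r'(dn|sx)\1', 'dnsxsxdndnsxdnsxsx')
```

['sx', 'dn', 'sx']

`\1` has to match the exact text group 1 already captured.
`findall` collects group 1 from each match (3 total).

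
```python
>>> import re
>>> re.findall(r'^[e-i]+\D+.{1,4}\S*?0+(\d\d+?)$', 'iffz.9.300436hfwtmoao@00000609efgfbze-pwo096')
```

The pattern matches anchored at the start of the string; then one or more of a character in [e-i]; then one or more of a non-digit; then 1 to 4 of any character, then zero or more of a non-whitespace character (lazy), then one or more of the literal '0'; then a digit, then one or more of a digit (lazy) (captured); then anchored at the end.
Walking the string: at [0:44] match 'iffz.9.300436hfwtmoao@00000609efgfbze-pwo096', group 1 = '96'.
With a single group, `findall` returns only what that group captured — 1 item.

['96']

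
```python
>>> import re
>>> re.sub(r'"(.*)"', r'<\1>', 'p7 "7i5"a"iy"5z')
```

Matches: at [3:13] → '"7i5"a"iy"'.
`\1` in the replacement pulls in group 1's text for each match.

'p7 <7i5"a"iy>5z'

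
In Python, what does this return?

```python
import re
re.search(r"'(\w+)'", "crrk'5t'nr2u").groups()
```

`re.search` scans for the first position where the pattern succeeds.
The match spans [4:8] → "'5t'".
Captured: group 1 = '5t'.

('5t',)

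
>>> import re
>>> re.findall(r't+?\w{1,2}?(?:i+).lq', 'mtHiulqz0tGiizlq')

Pattern: one or more of the literal 't' (lazy), then 1 to 2 of a word character (lazy); then one or more of a literal 'i' (non-capturing group); then any character, then the literal 'lq'.
Since nothing is captured, `findall` lists the 2 matched substrings directly.

['tHiulq', 'tGiizlq']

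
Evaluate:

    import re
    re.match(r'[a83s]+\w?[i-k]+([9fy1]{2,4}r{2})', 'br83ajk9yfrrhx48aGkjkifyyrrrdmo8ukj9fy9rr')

None

With `match`, the pattern is implicitly anchored at the beginning.
Here position 0 doesn't satisfy it, so the call returns None.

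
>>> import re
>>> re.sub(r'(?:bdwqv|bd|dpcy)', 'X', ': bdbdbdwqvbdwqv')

Branches in `(...|...)` are attempted left-to-right; the first branch that allows the whole pattern to succeed is taken.
Matches: at [2:4] → 'bd'; at [4:6] → 'bd'; at [6:11] → 'bdwqv'; at [11:16] → 'bdwqv'.
`sub` substitutes 'X' at each match site.

': XXXX'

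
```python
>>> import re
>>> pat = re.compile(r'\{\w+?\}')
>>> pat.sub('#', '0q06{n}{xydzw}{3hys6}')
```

'0q06###'

Matches: at [4:7] → '{n}'; at [7:14] → '{xydzw}'; at [14:21] → '{3hys6}'.
Each match is replaced by '#'.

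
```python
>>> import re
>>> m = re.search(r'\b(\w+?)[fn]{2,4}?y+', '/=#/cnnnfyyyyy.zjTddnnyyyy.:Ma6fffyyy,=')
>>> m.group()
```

'cnnnfyyyyy'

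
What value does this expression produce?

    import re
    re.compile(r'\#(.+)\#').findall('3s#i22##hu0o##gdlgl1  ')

`findall` collects group 1 from the one match (1 total).

['i22##hu0o#']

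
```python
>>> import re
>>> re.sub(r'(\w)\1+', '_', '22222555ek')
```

A backreference is literal: `\1` must see the identical characters the first group matched.
Matches: at [0:5] → '22222'; at [5:8] → '555'.
`sub` substitutes '_' at each match site.

'__ek'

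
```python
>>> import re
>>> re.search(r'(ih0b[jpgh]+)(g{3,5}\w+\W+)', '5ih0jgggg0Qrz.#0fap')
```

This matches the literal 'ih', then the literal '0b', then one or more of one of [jpgh] (captured); then 3 to 5 of the literal 'g', then one or more of a word character, then one or more of a non-word character (captured).
Unlike `match`, `search` isn't anchored — it looks for the pattern anywhere in the string.
Here nothing in the string fits, so the call returns None.

None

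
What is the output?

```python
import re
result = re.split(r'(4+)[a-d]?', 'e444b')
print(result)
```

Pattern: one or more of a literal '4' (captured); then optionally a character in [a-d].
Because the pattern has a capturing group, `split` also inserts each captured text between the pieces.

['e', '444', '']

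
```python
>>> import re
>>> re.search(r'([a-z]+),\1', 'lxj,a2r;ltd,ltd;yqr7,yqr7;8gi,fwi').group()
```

'ltd,ltd'

A backreference is literal: `\1` must see the identical characters the first group matched.
The match spans [8:15] → 'ltd,ltd'.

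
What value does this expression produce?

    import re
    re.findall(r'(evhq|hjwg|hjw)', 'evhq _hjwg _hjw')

['evhq', 'hjwg', 'hjw']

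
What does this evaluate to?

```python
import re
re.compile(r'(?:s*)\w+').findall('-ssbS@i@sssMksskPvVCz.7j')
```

['ssbS', 'i', 'sssMksskPvVCz', '7j']

The pattern matches zero or more of a literal 's' (non-capturing group); then one or more of a word character.
Matches: at [1:5] → 'ssbS'; at [6:7] → 'i'; at [8:21] → 'sssMksskPvVCz'; at [22:24] → '7j'.
`findall` yields the raw match text (4 of them) because the pattern has no groups.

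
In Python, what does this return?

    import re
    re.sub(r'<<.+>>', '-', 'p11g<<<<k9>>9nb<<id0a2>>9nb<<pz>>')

Every occurrence is swapped for '-'.

'p11g-'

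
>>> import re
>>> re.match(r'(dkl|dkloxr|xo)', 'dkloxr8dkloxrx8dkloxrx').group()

`|` is ordered: at each position the engine commits to the first alternative that works.
`re.match` only tries the pattern at the start of the string.
The match spans [0:3] → 'dkl'.
Captured: group 1 = 'dkl'.

'dkl'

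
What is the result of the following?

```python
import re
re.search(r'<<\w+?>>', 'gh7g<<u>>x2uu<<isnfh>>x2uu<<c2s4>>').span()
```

(4, 9)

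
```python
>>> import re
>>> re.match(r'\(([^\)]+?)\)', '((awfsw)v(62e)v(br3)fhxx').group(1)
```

'(awfsw'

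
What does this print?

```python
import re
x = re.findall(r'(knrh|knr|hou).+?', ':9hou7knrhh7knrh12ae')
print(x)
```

Alternation tries branches left to right and keeps the first one that lets the overall match succeed at that position.
One capturing group, so `findall` returns just the captured substring from each match — 3 in all.

['hou', 'knrh', 'knrh']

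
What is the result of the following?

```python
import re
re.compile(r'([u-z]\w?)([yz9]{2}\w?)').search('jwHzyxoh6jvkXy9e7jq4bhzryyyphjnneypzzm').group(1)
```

Pattern: a character in [u-z], then optionally a word character (captured); then exactly 2 of one of [yz9], then optionally a word character (captured).
`re.search` tries every starting position until one works.
The match spans [1:6] → 'wHzyx'.
Captured: group 1 = 'wH', group 2 = 'zyx'.

'wH'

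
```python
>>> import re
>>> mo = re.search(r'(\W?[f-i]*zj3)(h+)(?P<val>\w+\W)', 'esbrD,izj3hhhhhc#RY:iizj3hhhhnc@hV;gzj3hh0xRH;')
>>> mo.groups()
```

Pattern: optionally a non-word character, then zero or more of a character in [f-i], then the literal 'zj3' (captured); then one or more of a literal 'h' (captured); then one or more of a word character, then a non-word character (captured as 'val').
`re.search` tries every starting position until one works.
The match spans [5:17] → ',izj3hhhhhc#'.
Captured: group 1 = ',izj3', group 2 = 'hhhhh', group 3 = 'c#'.

(',izj3', 'hhhhh', 'c#')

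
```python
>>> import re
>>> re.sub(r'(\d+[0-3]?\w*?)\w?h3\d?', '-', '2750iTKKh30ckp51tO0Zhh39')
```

The pattern matches one or more of a digit, then optionally a character in [0-3], then zero or more of a word character (lazy) (captured); then optionally a word character, then the literal 'h3', then optionally a digit.
With the lazy modifier that quantifier settles for the fewest repetitions that let the rest of the pattern succeed (the atoms after it are unaffected and can still be greedy).
Matches: at [0:11] → '2750iTKKh30'; at [14:24] → '51tO0Zhh39'.
Each match is replaced by '-'.

'-ckp-'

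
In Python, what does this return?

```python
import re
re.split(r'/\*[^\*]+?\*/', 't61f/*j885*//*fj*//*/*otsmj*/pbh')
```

Splitting on the pattern gives 4 pieces.

['t61f', '', '/*', 'pbh']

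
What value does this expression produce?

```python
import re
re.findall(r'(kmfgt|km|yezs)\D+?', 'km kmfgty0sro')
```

['km', 'kmfgt']

Branches in `(...|...)` are attempted left-to-right; the first branch that allows the whole pattern to succeed is taken.
With a single group, `findall` returns only what that group captured — 2 items.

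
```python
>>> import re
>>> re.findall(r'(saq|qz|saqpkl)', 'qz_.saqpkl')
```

`|` is ordered: at each position the engine commits to the first alternative that works.
One capturing group, so `findall` returns just the captured substring from each match — 2 in all.

['qz', 'saq']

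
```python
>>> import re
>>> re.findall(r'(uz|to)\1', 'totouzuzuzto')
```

`\1` is not a pattern — it's the concrete string captured by group 1, re-applied verbatim.
Because there's exactly one group, `findall` drops the full match and keeps group 1 from each hit.

['to', 'uz']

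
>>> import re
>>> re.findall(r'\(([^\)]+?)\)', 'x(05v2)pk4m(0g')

['05v2']

Walking the string: at [1:7] match '(05v2)', group 1 = '05v2'.
`findall` collects group 1 from the one match (1 total).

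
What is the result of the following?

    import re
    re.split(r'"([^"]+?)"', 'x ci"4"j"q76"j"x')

['x ci', '4', 'j', 'q76', 'j"x']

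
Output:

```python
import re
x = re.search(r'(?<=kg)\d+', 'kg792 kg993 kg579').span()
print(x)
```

Because the assertion is zero-width, the text it checks is not consumed and won't appear in the result.
The match spans [2:5] → '792'.

(2, 5)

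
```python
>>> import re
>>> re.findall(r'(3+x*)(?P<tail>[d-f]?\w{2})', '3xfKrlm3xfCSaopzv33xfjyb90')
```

[('3x', 'fKr'), ('3x', 'fCS'), ('33x', 'fjy')]

Pattern: one or more of a literal '3', then zero or more of a literal 'x' (captured); then optionally a character in [d-f], then exactly 2 of a word character (captured as 'tail').
Scanning left to right: at [0:5] match '3xfKr', groups = ('3x', 'fKr'); at [7:12] match '3xfCS', groups = ('3x', 'fCS'); at [17:23] match '33xfjy', groups = ('33x', 'fjy').
With 2 capturing groups, `findall` returns a 2-tuple per match.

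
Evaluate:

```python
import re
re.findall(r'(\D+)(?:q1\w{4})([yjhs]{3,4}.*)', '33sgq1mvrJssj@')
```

[('sg', 'ssj@')]

The pattern matches one or more of a non-digit (captured); then the literal 'q1', then exactly 4 of a word character (non-capturing group); then 3 to 4 of one of [yjhs], then zero or more of any character (captured).
`findall` packs the 2 group values into a tuple for every match.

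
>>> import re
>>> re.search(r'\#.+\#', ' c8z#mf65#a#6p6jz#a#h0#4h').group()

'#mf65#a#6p6jz#a#h0#'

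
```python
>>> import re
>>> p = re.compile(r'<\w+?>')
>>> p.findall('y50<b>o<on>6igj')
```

Scanning left to right: at [3:6] → '<b>'; at [7:11] → '<on>'.
With no groups in the pattern, `findall` gives back each whole match — 2 here.

['<b>', '<on>']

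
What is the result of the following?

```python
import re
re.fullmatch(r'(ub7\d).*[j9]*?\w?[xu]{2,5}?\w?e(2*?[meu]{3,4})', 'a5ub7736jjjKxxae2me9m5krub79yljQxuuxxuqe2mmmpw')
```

None

This matches the literal 'ub7', then a digit (captured); then zero or more of any character; then zero or more of one of [j9] (lazy), then optionally a word character; then 2 to 5 of one of [xu] (lazy); then optionally a word character, then the literal 'e'; then zero or more of a literal '2' (lazy), then 3 to 4 of one of [meu] (captured).
For `fullmatch`, every character of the input must be accounted for by the pattern.
Here there's no way to consume every character, so the call returns None.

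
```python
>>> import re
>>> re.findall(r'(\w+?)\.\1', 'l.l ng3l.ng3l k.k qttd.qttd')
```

['l', 'ng3l', 'k', 'qttd']

The backreference `\1` re-matches whatever the first group consumed, character for character.
With a single group, `findall` returns only what that group captured — 4 items.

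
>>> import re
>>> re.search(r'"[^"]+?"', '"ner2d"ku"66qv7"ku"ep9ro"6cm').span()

The match spans [0:7] → '"ner2d"'.

(0, 7)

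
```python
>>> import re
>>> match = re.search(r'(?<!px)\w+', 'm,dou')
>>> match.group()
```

'm'

A negative assertion filters positions out without eating any characters.
`re.search` tries every starting position until one works.
The match spans [0:1] → 'm'.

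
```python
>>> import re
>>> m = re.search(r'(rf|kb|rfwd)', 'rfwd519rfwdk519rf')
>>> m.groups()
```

The match spans [0:2] → 'rf'.
Captured: group 1 = 'rf'.

('rf',)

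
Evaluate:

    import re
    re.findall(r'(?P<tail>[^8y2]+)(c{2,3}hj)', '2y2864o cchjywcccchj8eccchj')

This matches one or more of any character except [8y2] (captured as 'tail'); then 2 to 3 of a literal 'c', then the literal 'hj' (captured).
Scanning left to right: at [4:12] match '64o cchj', groups = ('64o ', 'cchj'); at [13:20] match 'wcccchj', groups = ('wcc', 'cchj'); at [21:27] match 'eccchj', groups = ('ec', 'cchj').
`findall` packs the 2 group values into a tuple for every match.

[('64o ', 'cchj'), ('wcc', 'cchj'), ('ec', 'cchj')]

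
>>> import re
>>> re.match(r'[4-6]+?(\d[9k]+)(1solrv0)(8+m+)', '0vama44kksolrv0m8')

None

Pattern: one or more of a character in [4-6] (lazy); then a digit, then one or more of one of [9k] (captured); then the literal '1s', then the literal 'olr', then the literal 'v0' (captured); then one or more of the literal '8', then one or more of a literal 'm' (captured).
`re.match` only tries the pattern at the start of the string.
Here the string doesn't start with a match, so the call returns None.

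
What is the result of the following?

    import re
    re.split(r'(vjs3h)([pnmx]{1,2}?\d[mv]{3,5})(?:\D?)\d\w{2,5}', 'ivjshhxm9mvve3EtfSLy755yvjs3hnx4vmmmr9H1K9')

['ivjshhxm9mvve3EtfSLy755y', 'vjs3h', 'nx4vmmm', '']

This matches the literal 'vj', then the literal 's3h' (captured); then 1 to 2 of one of [pnmx] (lazy), then a digit, then 3 to 5 of one of [mv] (captured); then optionally a non-digit (non-capturing group); then a digit, then 2 to 5 of a word character.
`re.split` interleaves the captured-group text with the surrounding fragments.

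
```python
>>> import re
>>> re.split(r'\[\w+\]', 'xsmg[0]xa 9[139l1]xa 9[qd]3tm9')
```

['xsmg', 'xa 9', 'xa 9', '3tm9']

Each match becomes a cut point; 4 segments remain.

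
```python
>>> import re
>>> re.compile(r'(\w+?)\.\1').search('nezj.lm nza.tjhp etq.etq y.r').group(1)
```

'etq'

After group 1 captures some text, `\1` only succeeds where that same text appears again.
`search` walks the string left to right and returns the first match it finds.
The match spans [17:24] → 'etq.etq'.
Captured: group 1 = 'etq'.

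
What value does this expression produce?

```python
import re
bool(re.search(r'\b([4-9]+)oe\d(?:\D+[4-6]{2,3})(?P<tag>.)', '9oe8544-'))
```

This matches a word boundary (`\b`, zero-width); then one or more of a character in [4-9] (captured); then the literal 'oe', then a digit; then one or more of a non-digit, then 2 to 3 of a character in [4-6] (non-capturing group); then any character (captured as 'tag').
Here the pattern never matches, so the call returns None, and `bool(None)` is False.

False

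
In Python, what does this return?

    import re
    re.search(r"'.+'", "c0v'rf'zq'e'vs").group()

`search` walks the string left to right and returns the first match it finds.
The match spans [3:12] → "'rf'zq'e'".

"'rf'zq'e'"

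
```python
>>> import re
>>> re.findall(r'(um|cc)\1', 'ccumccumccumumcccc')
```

The backreference `\1` re-matches whatever the first group consumed, character for character.
Walking the string: at [10:14] match 'umum', group 1 = 'um'; at [14:18] match 'cccc', group 1 = 'cc'.
`findall` collects group 1 from each match (2 total).

['um', 'cc']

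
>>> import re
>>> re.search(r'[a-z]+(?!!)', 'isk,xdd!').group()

'isk'

The negative lookahead/lookbehind blocks any match where the forbidden context is present.
`search` walks the string left to right and returns the first match it finds.
The match spans [0:3] → 'isk'.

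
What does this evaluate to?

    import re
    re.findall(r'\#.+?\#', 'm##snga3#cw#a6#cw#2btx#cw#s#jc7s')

A `+?`/`*?`/`{m,n}?` starts at its minimum and grows only as far as needed for what follows to match.
Since nothing is captured, `findall` lists the 4 matched substrings directly.

['##snga3#', '#a6#', '#2btx#', '#s#']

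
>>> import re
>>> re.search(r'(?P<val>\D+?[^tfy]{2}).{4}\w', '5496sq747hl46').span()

The pattern matches one or more of a non-digit (lazy), then exactly 2 of any character except [tfy] (captured as 'val'); then exactly 4 of any character; then a word character.
Unlike `match`, `search` isn't anchored — it looks for the pattern anywhere in the string.
The match spans [4:12] → 'sq747hl4'.
Captured: group 1 = 'sq7'.

(4, 12)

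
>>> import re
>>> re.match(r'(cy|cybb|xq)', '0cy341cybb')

None

`match` is anchored at position 0; if the pattern doesn't fit there, it returns None.
Here the string doesn't start with a match, so the call returns None.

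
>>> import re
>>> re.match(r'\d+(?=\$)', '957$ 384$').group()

'957'

`re.match` won't scan ahead — the pattern has to work from the very first character.
The match spans [0:3] → '957'.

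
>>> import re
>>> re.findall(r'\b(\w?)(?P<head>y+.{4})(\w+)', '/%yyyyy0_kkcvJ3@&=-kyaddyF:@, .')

[('y', 'yyyy0_kk', 'cvJ3'), ('k', 'yaddy', 'F')]

This matches a word boundary (`\b`, zero-width); then optionally a word character (captured); then one or more of a literal 'y', then exactly 4 of any character (captured as 'head'); then one or more of a word character (captured).
Walking the string: at [2:15] match 'yyyyy0_kkcvJ3', groups = ('y', 'yyyy0_kk', 'cvJ3'); at [19:26] match 'kyaddyF', groups = ('k', 'yaddy', 'F').
With 3 capturing groups, `findall` returns a 3-tuple per match.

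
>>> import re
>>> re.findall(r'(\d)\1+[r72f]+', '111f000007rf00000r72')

['1', '0', '0']

`\1` is not a pattern — it's the concrete string captured by group 1, re-applied verbatim.
Walking the string: at [0:4] match '111f', group 1 = '1'; at [4:12] match '000007rf', group 1 = '0'; at [12:20] match '00000r72', group 1 = '0'.
`findall` collects group 1 from each match (3 total).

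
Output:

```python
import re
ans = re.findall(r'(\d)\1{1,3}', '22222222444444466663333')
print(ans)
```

`\1` has to match the exact text group 1 already captured.
One capturing group, so `findall` returns just the captured substring from each match — 6 in all.

['2', '2', '4', '4', '6', '3']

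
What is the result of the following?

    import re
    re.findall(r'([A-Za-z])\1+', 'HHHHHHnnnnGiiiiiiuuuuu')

['H', 'n', 'i', 'u']

After group 1 captures some text, `\1` only succeeds where that same text appears again.
Because there's exactly one group, `findall` drops the full match and keeps group 1 from each hit.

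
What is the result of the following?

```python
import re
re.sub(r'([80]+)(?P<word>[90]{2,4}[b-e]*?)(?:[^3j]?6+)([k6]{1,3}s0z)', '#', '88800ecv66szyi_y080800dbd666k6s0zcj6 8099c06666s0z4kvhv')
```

This matches one or more of one of [80] (captured); then 2 to 4 of one of [90], then zero or more of a character in [b-e] (lazy) (captured as 'word'); then optionally any character except [3j], then one or more of a literal '6' (non-capturing group); then 1 to 3 of one of [k6], then a literal 's', then the literal '0z' (captured).
Matches: at [16:33] → '080800dbd666k6s0z'; at [37:50] → '8099c06666s0z'.
`sub` substitutes '#' at each match site.

'88800ecv66szyi_y#cj6 #4kvhv'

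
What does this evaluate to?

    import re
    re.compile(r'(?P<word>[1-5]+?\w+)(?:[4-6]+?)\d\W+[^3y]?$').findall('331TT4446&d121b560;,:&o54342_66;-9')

['54342_']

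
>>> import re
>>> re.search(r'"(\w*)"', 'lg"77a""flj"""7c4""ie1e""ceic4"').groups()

('77a',)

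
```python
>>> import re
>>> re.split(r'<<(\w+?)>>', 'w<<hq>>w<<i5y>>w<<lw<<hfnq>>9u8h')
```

['w', 'hq', 'w', 'i5y', 'w<<lw', 'hfnq', '9u8h']

The group in the pattern means `split` returns the separators' captures alongside the pieces.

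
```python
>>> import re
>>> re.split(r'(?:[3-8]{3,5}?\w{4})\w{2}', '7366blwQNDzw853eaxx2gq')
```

['', 'Dzw', 'q']

Pattern: 3 to 5 of a character in [3-8] (lazy), then exactly 4 of a word character (non-capturing group); then exactly 2 of a word character.
Matches to split on: at [0:9] → '7366blwQN'; at [12:21] → '853eaxx2g'.
The string is cut at each match, leaving 3 pieces.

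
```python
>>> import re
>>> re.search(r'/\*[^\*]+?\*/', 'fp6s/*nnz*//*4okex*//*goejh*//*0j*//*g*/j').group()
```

`search` walks the string left to right and returns the first match it finds.
The match spans [4:11] → '/*nnz*/'.

'/*nnz*/'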